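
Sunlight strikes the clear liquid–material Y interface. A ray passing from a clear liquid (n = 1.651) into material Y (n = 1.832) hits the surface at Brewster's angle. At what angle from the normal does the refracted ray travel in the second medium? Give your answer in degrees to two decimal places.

θ_t ≈ 42.03°

θ_B = arctan(n₂/n₁) = arctan(1.832/1.651) = 47.97°.
At Brewster's angle the reflected and refracted rays are perpendicular, so θ_t = 90° − θ_B = 90° − 47.97° = 42.03°.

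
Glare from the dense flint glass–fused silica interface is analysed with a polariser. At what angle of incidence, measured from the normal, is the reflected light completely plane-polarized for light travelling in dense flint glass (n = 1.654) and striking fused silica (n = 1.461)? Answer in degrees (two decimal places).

θ_B ≈ 41.45°

The reflected p-component vanishes when tan θ_B = n₂/n₁.
Brewster's condition: tan θ_B = n₂/n₁ = 1.461/1.654 = 0.8833.
θ_B = arctan(0.8833) = 41.45°.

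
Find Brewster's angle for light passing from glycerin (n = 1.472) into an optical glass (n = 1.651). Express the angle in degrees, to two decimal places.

θ_B ≈ 48.28°

Brewster's condition: tan θ_B = n₂/n₁ = 1.651/1.472 = 1.1216.
So θ_B = arctan 1.1216 = 48.28°.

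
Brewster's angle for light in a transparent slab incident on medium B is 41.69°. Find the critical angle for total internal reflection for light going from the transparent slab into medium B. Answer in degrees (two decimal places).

θ_c ≈ 62.96°

From Brewster, n₂/n₁ = tan θ_B = tan 41.69° = 0.8907.
Then sin θ_c = n₂/n₁ = 0.8907, so θ_c = arcsin 0.8907 = 62.96°.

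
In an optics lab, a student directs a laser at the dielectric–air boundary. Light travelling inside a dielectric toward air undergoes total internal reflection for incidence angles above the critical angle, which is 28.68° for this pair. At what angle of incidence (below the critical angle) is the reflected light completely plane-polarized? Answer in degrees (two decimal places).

sin θ_c = n₂/n₁, so n₂/n₁ = sin 28.68° = 0.4799.
Brewster: tan θ_B = n₂/n₁ = 0.4799.
θ_B = arctan(0.4799) = 25.64°.

θ_B ≈ 25.64°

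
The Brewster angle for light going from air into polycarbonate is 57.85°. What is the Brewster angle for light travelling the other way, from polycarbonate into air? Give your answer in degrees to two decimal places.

The two Brewster angles are complementary: θ_B' = 90° − θ_B = 90° − 57.85° = 32.15°.

θ_B' ≈ 32.15°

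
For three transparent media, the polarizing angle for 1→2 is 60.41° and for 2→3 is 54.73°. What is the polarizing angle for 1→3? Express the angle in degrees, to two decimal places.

θ_B ≈ 68.12°

Each Brewster angle gives a ratio: n₂/n₁ = tan 60.41° = 1.7610, n₃/n₂ = tan 54.73° = 1.4139.
So n₃/n₁ = (n₂/n₁)(n₃/n₂) = 1.7610 × 1.4139 = 2.4900.
θ_B(1→3) = arctan(2.4900) = 68.12°.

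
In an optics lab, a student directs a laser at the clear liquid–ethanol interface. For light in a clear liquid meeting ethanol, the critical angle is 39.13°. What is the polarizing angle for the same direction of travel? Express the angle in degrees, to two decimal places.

θ_B ≈ 32.26°

n₂/n₁ = sin θ_c = sin 39.13° = 0.6311.
tan θ_B equals the same ratio, so θ_B = arctan(0.6311) = 32.26°.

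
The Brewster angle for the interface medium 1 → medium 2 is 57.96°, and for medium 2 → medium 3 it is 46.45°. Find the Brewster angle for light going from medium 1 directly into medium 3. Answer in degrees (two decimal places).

Each Brewster angle gives a ratio: n₂/n₁ = tan 57.96° = 1.5979, n₃/n₂ = tan 46.45° = 1.0519.
Multiplying, n₃/n₁ = 1.5979 × 1.0519 = 1.6808, and θ_B(1→3) = arctan 1.6808 = 59.25°.

θ_B ≈ 59.25°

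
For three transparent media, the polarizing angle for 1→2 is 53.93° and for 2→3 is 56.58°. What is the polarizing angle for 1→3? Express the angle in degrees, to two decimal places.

θ_B ≈ 64.33°

tan θ_B(1→2) = n₂/n₁ = tan 53.93° = 1.3729.
tan θ_B(2→3) = n₃/n₂ = tan 56.58° = 1.5154.
Multiplying, n₃/n₁ = 1.3729 × 1.5154 = 2.0805, and θ_B(1→3) = arctan 2.0805 = 64.33°.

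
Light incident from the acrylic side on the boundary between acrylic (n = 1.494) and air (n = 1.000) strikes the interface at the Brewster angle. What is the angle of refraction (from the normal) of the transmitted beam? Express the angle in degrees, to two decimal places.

θ_t ≈ 56.20°

θ_B = arctan(n₂/n₁) = arctan(1.000/1.494) = 33.80°.
The refracted ray is perpendicular to the reflected ray, so θ_t = 90° − θ_B = 56.20°.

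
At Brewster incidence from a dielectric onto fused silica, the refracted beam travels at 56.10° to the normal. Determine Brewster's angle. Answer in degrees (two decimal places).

Brewster's condition makes the reflected and refracted beams perpendicular: θ_B + θ_t = 90°.
θ_B = 90° − 56.10° = 33.90°.

θ_B ≈ 33.90°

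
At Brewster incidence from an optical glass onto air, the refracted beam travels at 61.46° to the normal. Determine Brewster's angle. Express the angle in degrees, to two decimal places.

θ_B ≈ 28.54°

At Brewster's angle the reflected and refracted rays are perpendicular, so θ_B + θ_t = 90°.
θ_B = 90° − 61.46° = 28.54°.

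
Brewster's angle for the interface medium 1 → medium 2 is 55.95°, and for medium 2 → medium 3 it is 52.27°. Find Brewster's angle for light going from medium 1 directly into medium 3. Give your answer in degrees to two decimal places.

n₂/n₁ = tan 55.95° = 1.4798 and n₃/n₂ = tan 52.27° = 1.2924.
Multiplying, n₃/n₁ = 1.4798 × 1.2924 = 1.9125, and θ_B(1→3) = arctan 1.9125 = 62.40°.

θ_B ≈ 62.40°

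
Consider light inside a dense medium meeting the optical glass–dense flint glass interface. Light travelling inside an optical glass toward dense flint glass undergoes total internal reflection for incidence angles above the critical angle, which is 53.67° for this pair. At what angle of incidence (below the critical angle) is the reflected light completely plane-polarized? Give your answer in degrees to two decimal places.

θ_B ≈ 38.86°

sin θ_c = n₂/n₁, so n₂/n₁ = sin 53.67° = 0.8056.
Brewster: tan θ_B = n₂/n₁ = 0.8056.
θ_B = arctan(0.8056) = 38.86°.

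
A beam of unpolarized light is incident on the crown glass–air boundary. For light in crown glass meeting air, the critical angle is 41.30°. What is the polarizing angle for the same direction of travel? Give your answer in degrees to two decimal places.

θ_B ≈ 33.42°

n₂/n₁ = sin θ_c = sin 41.30° = 0.6600.
tan θ_B equals the same ratio, so θ_B = arctan(0.6600) = 33.42°.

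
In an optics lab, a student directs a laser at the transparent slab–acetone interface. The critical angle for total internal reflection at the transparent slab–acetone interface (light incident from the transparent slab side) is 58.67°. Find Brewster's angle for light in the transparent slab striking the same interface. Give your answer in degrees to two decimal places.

n₂/n₁ = sin θ_c = sin 58.67° = 0.8542.
tan θ_B equals the same ratio, so θ_B = arctan(0.8542) = 40.50°.

θ_B ≈ 40.50°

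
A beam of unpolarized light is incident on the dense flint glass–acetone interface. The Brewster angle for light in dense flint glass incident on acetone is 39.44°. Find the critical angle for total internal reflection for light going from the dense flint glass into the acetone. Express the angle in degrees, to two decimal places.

n₂/n₁ = tan 39.44° = 0.8226; the critical angle satisfies sin θ_c = n₂/n₁.
θ_c = arcsin(0.8226) = 55.34°.

θ_c ≈ 55.34°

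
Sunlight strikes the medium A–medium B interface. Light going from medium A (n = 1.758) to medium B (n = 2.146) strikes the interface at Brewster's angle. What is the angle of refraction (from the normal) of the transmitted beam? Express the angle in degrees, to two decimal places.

tan θ_B = n₂/n₁ = 2.146/1.758 = 1.2207, so θ_B = 50.68°.
The refracted ray is perpendicular to the reflected ray, so θ_t = 90° − θ_B = 39.32°.

θ_t ≈ 39.32°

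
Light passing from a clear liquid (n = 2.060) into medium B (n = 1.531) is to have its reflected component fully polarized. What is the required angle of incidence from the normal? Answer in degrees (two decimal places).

The reflected p-component vanishes when tan θ_B = n₂/n₁.
tan θ_B = n₂/n₁ = 1.531/2.060 = 0.7432.
So θ_B = arctan 0.7432 = 36.62°.

θ_B ≈ 36.62°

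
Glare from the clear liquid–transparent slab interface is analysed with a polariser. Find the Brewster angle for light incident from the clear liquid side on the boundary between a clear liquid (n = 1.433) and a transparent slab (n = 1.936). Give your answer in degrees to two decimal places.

At Brewster's angle the reflected and refracted rays are perpendicular, which with Snell's law gives tan θ_B = n₂/n₁.
Brewster's condition: tan θ_B = n₂/n₁ = 1.936/1.433 = 1.3510.
θ_B = arctan(1.3510) = 53.49°.

θ_B ≈ 53.49°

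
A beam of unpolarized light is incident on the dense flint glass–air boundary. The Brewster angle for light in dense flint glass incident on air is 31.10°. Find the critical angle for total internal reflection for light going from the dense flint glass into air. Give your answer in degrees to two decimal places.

tan θ_B = n₂/n₁ = tan 31.10° = 0.6032.
Total internal reflection: sin θ_c = n₂/n₁ = 0.6032.
θ_c = arcsin(0.6032) = 37.10°.

θ_c ≈ 37.10°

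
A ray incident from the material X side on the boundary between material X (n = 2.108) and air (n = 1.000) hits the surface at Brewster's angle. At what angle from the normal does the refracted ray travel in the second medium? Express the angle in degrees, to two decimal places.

θ_t ≈ 64.62°

First find Brewster's angle: tan θ_B = 1.000/2.108 = 0.4744, giving θ_B = 25.38°.
The refracted ray is perpendicular to the reflected ray, so θ_t = 90° − θ_B = 64.62°.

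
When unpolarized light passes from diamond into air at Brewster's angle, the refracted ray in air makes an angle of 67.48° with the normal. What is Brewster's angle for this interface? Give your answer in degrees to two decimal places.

At Brewster's angle the reflected and refracted rays are perpendicular, so θ_B + θ_t = 90°.
So θ_B = 90° − θ_t = 90° − 67.48° = 22.52°.

θ_B ≈ 22.52°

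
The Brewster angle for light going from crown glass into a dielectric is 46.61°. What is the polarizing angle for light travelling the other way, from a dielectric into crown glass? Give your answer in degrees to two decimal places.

θ_B' ≈ 43.39°

The two Brewster angles are complementary: θ_B' = 90° − θ_B = 90° − 46.61° = 43.39°.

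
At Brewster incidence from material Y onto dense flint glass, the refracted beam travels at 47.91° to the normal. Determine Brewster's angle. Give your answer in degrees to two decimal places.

θ_B ≈ 42.09°

Since the reflected and refracted rays are at right angles at the polarizing angle, θ_B + θ_t = 90°.
θ_B = 90° − 47.91° = 42.09°.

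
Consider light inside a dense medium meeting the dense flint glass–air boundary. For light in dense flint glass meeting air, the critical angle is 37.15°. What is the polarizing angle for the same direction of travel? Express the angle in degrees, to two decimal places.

n₂/n₁ = sin θ_c = sin 37.15° = 0.6039.
tan θ_B equals the same ratio, so θ_B = arctan(0.6039) = 31.13°.

θ_B ≈ 31.13°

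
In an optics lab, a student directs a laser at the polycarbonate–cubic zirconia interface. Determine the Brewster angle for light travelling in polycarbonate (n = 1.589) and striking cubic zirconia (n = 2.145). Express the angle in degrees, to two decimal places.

θ_B ≈ 53.47°

The reflected p-component vanishes when tan θ_B = n₂/n₁.
Brewster's condition: tan θ_B = n₂/n₁ = 2.145/1.589 = 1.3499.
θ_B = arctan(1.3499) = 53.47°.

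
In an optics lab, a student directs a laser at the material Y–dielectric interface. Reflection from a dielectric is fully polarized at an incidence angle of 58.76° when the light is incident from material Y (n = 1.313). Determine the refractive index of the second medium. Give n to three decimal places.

n ≈ 2.165

Brewster's law: tan θ_B = n₂/n₁ (light incident in material Y, refracted into a dielectric).
n₂ = n₁ tan θ_B = 1.313 × tan 58.76° = 2.165.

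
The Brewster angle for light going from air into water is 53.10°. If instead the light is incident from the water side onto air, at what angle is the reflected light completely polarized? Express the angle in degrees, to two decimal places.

Reversing the direction swaps n₁ and n₂, so tan θ_B' = 1/tan θ_B and θ_B' = 90° − θ_B.
Hence θ_B' = 90° − 53.10° = 36.90°.

θ_B' ≈ 36.90°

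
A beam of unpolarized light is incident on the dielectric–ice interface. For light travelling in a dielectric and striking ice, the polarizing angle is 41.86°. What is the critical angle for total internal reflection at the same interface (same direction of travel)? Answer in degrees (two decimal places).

tan θ_B = n₂/n₁ = tan 41.86° = 0.8960.
Total internal reflection: sin θ_c = n₂/n₁ = 0.8960.
θ_c = arcsin(0.8960) = 63.64°.

θ_c ≈ 63.64°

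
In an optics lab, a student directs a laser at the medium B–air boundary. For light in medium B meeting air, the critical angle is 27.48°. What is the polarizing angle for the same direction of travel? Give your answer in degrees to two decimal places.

θ_B ≈ 24.77°

At the critical angle sin θ_c = n₂/n₁, giving n₂/n₁ = sin 27.48° = 0.4614.
Then tan θ_B = n₂/n₁ = 0.4614, so θ_B = arctan 0.4614 = 24.77°.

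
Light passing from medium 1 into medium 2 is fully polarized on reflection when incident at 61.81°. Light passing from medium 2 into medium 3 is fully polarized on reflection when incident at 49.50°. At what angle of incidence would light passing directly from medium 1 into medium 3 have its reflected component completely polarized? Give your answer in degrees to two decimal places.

n₂/n₁ = tan 61.81° = 1.8658 and n₃/n₂ = tan 49.50° = 1.1708.
Multiplying, n₃/n₁ = 1.8658 × 1.1708 = 2.1845, and θ_B(1→3) = arctan 2.1845 = 65.40°.

θ_B ≈ 65.40°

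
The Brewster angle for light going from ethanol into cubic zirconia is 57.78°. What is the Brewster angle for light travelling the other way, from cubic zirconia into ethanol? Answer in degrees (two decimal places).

θ_B' ≈ 32.22°

tan θ_B' = n₁/n₂ = 1/tan θ_B, so θ_B' = 90° − θ_B.
θ_B' = 90° − 57.78° = 32.22°.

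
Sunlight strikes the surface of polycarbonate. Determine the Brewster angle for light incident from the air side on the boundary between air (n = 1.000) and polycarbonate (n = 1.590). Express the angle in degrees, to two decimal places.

Brewster's condition: tan θ_B = n₂/n₁ = 1.590/1.000 = 1.5900.
θ_B = arctan(1.5900) = 57.83°.

θ_B ≈ 57.83°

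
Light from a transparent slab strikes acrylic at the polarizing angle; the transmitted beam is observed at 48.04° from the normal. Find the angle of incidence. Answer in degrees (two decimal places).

At Brewster's angle the reflected and refracted rays are perpendicular, so θ_B + θ_t = 90°.
θ_B = 90° − 48.04° = 41.96°.

θ_B ≈ 41.96°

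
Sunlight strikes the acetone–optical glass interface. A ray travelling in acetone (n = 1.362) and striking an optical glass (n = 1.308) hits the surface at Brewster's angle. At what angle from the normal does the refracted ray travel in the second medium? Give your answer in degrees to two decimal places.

First find Brewster's angle: tan θ_B = 1.308/1.362 = 0.9604, giving θ_B = 43.84°.
The refracted ray is perpendicular to the reflected ray, so θ_t = 90° − θ_B = 46.16°.

θ_t ≈ 46.16°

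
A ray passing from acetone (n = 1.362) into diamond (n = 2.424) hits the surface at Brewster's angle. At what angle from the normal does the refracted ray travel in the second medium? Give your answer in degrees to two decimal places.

θ_t ≈ 29.33°

First find Brewster's angle: tan θ_B = 2.424/1.362 = 1.7797, giving θ_B = 60.67°.
The refracted ray is perpendicular to the reflected ray, so θ_t = 90° − θ_B = 29.33°.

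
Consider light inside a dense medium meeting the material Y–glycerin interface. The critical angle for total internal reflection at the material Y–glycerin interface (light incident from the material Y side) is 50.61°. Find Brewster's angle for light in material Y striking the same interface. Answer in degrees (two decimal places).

At the critical angle sin θ_c = n₂/n₁, giving n₂/n₁ = sin 50.61° = 0.7728.
Then tan θ_B = n₂/n₁ = 0.7728, so θ_B = arctan 0.7728 = 37.70°.

θ_B ≈ 37.70°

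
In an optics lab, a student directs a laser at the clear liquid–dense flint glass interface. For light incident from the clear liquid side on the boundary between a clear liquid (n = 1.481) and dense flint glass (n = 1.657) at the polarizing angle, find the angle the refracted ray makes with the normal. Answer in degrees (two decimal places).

θ_t ≈ 41.79°

First find Brewster's angle: tan θ_B = 1.657/1.481 = 1.1188, giving θ_B = 48.21°.
The refracted ray is perpendicular to the reflected ray, so θ_t = 90° − θ_B = 41.79°.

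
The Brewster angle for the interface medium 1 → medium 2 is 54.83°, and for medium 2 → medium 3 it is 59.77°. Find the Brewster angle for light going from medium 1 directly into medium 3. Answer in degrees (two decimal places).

Each Brewster angle gives a ratio: n₂/n₁ = tan 54.83° = 1.4192, n₃/n₂ = tan 59.77° = 1.7161.
Multiplying, n₃/n₁ = 1.4192 × 1.7161 = 2.4354, and θ_B(1→3) = arctan 2.4354 = 67.68°.

θ_B ≈ 67.68°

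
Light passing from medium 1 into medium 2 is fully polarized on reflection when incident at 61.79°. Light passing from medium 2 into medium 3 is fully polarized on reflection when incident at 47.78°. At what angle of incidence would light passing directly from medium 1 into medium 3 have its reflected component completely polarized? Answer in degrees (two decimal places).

θ_B ≈ 64.05°

n₂/n₁ = tan 61.79° = 1.8642 and n₃/n₂ = tan 47.78° = 1.1021.
So n₃/n₁ = (n₂/n₁)(n₃/n₂) = 1.8642 × 1.1021 = 2.0545.
θ_B(1→3) = arctan(2.0545) = 64.05°.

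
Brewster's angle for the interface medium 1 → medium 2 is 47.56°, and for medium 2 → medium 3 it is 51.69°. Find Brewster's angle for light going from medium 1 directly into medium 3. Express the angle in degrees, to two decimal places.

n₂/n₁ = tan 47.56° = 1.0936 and n₃/n₂ = tan 51.69° = 1.2658.
So n₃/n₁ = (n₂/n₁)(n₃/n₂) = 1.0936 × 1.2658 = 1.3842.
θ_B(1→3) = arctan(1.3842) = 54.16°.

θ_B ≈ 54.16°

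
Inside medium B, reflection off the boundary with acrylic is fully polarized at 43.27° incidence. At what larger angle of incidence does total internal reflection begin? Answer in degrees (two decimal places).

n₂/n₁ = tan 43.27° = 0.9414; the critical angle satisfies sin θ_c = n₂/n₁.
θ_c = arcsin(0.9414) = 70.28°.

θ_c ≈ 70.28°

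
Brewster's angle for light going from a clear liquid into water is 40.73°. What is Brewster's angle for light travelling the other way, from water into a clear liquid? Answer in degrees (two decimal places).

The two Brewster angles are complementary: θ_B' = 90° − θ_B = 90° − 40.73° = 49.27°.

θ_B' ≈ 49.27°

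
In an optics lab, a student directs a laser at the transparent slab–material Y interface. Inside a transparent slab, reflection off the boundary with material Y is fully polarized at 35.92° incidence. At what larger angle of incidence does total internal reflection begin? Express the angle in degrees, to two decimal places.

θ_c ≈ 46.42°

n₂/n₁ = tan 35.92° = 0.7244; the critical angle satisfies sin θ_c = n₂/n₁.
θ_c = arcsin(0.7244) = 46.42°.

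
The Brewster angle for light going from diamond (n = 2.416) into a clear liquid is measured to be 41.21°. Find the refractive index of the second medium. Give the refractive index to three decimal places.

n ≈ 2.116

Full polarization of the reflected beam means tan θ_B = n₂/n₁, where n₁ is the incident medium (diamond).
n₂ = n₁ tan θ_B = 2.416 × tan 41.21° = 2.116.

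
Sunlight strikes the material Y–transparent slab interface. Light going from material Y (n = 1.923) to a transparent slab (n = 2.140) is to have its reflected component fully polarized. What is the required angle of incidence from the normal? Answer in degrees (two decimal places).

θ_B ≈ 48.06°

Here n₂/n₁ = 2.140/1.923 = 1.1128, and Brewster's law gives tan θ_B = n₂/n₁. Taking the arctangent, θ_B = 48.06°.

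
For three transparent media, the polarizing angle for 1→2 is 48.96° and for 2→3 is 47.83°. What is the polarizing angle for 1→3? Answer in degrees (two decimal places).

θ_B ≈ 51.74°

Each Brewster angle gives a ratio: n₂/n₁ = tan 48.96° = 1.1487, n₃/n₂ = tan 47.83° = 1.1040.
Multiplying, n₃/n₁ = 1.1487 × 1.1040 = 1.2682, and θ_B(1→3) = arctan 1.2682 = 51.74°.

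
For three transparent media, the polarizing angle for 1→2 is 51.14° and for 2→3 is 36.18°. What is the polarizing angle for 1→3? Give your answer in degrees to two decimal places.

tan θ_B(1→2) = n₂/n₁ = tan 51.14° = 1.2411.
tan θ_B(2→3) = n₃/n₂ = tan 36.18° = 0.7314.
So n₃/n₁ = (n₂/n₁)(n₃/n₂) = 1.2411 × 0.7314 = 0.9077.
θ_B(1→3) = arctan(0.9077) = 42.23°.

θ_B ≈ 42.23°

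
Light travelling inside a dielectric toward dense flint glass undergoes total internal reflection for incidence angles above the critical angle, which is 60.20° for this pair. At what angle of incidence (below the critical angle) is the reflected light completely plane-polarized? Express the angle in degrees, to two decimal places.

At the critical angle sin θ_c = n₂/n₁, giving n₂/n₁ = sin 60.20° = 0.8678.
Then tan θ_B = n₂/n₁ = 0.8678, so θ_B = arctan 0.8678 = 40.95°.

θ_B ≈ 40.95°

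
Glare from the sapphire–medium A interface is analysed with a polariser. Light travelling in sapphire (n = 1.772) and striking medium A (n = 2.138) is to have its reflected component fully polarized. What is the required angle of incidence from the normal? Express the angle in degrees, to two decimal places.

θ_B ≈ 50.35°

Brewster's condition: tan θ_B = n₂/n₁ = 2.138/1.772 = 1.2065.
So θ_B = arctan 1.2065 = 50.35°.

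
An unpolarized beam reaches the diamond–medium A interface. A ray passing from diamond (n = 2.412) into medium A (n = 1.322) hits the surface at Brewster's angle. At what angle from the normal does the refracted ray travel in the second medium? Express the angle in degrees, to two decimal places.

θ_B = arctan(n₂/n₁) = arctan(1.322/2.412) = 28.73°.
The refracted ray is perpendicular to the reflected ray, so θ_t = 90° − θ_B = 61.27°.

θ_t ≈ 61.27°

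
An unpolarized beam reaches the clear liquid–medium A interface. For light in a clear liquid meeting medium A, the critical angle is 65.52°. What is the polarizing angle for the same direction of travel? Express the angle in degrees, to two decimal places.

At the critical angle sin θ_c = n₂/n₁, giving n₂/n₁ = sin 65.52° = 0.9101.
Then tan θ_B = n₂/n₁ = 0.9101, so θ_B = arctan 0.9101 = 42.31°.

θ_B ≈ 42.31°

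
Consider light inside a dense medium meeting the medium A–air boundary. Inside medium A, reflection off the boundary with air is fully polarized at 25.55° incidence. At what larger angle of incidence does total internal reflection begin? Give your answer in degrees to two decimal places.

From Brewster, n₂/n₁ = tan θ_B = tan 25.55° = 0.4780.
Then sin θ_c = n₂/n₁ = 0.4780, so θ_c = arcsin 0.4780 = 28.56°.

θ_c ≈ 28.56°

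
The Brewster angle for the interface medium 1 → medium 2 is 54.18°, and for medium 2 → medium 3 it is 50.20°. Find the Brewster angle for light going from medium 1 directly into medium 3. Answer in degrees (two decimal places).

θ_B ≈ 58.98°

n₂/n₁ = tan 54.18° = 1.3855 and n₃/n₂ = tan 50.20° = 1.2002.
n₃/n₁ = 1.6629. Then tan θ_B(1→3) = n₃/n₁, so θ_B(1→3) = arctan(1.6629) = 58.98°.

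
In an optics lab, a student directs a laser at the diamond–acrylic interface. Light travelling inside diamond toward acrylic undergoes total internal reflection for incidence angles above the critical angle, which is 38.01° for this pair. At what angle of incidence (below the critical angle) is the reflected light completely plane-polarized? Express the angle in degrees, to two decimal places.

sin θ_c = n₂/n₁, so n₂/n₁ = sin 38.01° = 0.6158.
Brewster: tan θ_B = n₂/n₁ = 0.6158.
θ_B = arctan(0.6158) = 31.62°.

θ_B ≈ 31.62°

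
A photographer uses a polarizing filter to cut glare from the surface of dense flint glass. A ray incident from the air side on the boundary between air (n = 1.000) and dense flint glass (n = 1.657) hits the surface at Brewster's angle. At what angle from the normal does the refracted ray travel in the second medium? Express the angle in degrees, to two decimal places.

θ_B = arctan(n₂/n₁) = arctan(1.657/1.000) = 58.89°.
At Brewster's angle the reflected and refracted rays are perpendicular, so θ_t = 90° − θ_B = 90° − 58.89° = 31.11°.

θ_t ≈ 31.11°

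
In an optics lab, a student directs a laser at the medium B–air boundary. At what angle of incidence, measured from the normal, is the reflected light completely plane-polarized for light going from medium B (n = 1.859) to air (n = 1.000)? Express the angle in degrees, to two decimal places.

θ_B ≈ 28.28°

The reflected p-component vanishes when tan θ_B = n₂/n₁.
tan θ_B = n₂/n₁ = 1.000/1.859 = 0.5379.
θ_B = arctan(0.5379) = 28.28°.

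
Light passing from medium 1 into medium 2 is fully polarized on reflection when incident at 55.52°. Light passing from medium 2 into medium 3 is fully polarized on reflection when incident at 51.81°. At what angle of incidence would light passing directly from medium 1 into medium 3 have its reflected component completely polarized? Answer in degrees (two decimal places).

θ_B ≈ 61.62°

Each Brewster angle gives a ratio: n₂/n₁ = tan 55.52° = 1.4561, n₃/n₂ = tan 51.81° = 1.2712.
Multiplying, n₃/n₁ = 1.4561 × 1.2712 = 1.8510, and θ_B(1→3) = arctan 1.8510 = 61.62°.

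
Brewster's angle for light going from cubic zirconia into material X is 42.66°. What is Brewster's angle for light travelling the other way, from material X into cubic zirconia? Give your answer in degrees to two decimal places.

Reversing the direction swaps n₁ and n₂, so tan θ_B' = 1/tan θ_B and θ_B' = 90° − θ_B.
Hence θ_B' = 90° − 42.66° = 47.34°.

θ_B' ≈ 47.34°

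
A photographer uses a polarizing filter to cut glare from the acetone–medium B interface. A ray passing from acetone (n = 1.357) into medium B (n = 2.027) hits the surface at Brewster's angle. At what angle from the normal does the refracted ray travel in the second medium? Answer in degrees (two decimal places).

θ_B = arctan(n₂/n₁) = arctan(2.027/1.357) = 56.20°.
At Brewster's angle the reflected and refracted rays are perpendicular, so θ_t = 90° − θ_B = 90° − 56.20° = 33.80°.

θ_t ≈ 33.80°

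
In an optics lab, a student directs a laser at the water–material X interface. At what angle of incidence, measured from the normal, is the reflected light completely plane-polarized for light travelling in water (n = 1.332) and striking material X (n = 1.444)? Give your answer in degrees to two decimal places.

Here n₂/n₁ = 1.444/1.332 = 1.0841, and Brewster's law gives tan θ_B = n₂/n₁. Taking the arctangent, θ_B = 47.31°.

θ_B ≈ 47.31°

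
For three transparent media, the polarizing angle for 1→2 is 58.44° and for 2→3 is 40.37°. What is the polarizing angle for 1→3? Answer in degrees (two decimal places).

n₂/n₁ = tan 58.44° = 1.6280 and n₃/n₂ = tan 40.37° = 0.8502.
Multiplying, n₃/n₁ = 1.6280 × 0.8502 = 1.3841, and θ_B(1→3) = arctan 1.3841 = 54.15°.

θ_B ≈ 54.15°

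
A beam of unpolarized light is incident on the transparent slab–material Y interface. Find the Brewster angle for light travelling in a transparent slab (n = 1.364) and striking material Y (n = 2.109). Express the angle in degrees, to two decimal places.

θ_B ≈ 57.11°

The reflected p-component vanishes when tan θ_B = n₂/n₁.
tan θ_B = n₂/n₁ = 2.109/1.364 = 1.5462. Taking the arctangent, θ_B = 57.11°.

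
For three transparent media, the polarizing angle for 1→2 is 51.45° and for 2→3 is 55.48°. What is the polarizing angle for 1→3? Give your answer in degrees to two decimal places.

Each Brewster angle gives a ratio: n₂/n₁ = tan 51.45° = 1.2549, n₃/n₂ = tan 55.48° = 1.4539.
Multiplying, n₃/n₁ = 1.2549 × 1.4539 = 1.8246, and θ_B(1→3) = arctan 1.8246 = 61.27°.

θ_B ≈ 61.27°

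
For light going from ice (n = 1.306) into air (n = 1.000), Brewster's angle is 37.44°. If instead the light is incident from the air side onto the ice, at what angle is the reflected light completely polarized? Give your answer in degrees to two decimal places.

θ_B' ≈ 52.56°

Reversing the direction swaps n₁ and n₂, so tan θ_B' = 1/tan θ_B and θ_B' = 90° − θ_B.
Hence θ_B' = 90° − 37.44° = 52.56°.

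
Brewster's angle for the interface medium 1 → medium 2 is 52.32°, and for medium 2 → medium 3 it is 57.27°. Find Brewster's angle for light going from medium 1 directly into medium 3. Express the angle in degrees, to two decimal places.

n₂/n₁ = tan 52.32° = 1.2948 and n₃/n₂ = tan 57.27° = 1.5559.
Multiplying, n₃/n₁ = 1.2948 × 1.5559 = 2.0145, and θ_B(1→3) = arctan 2.0145 = 63.60°.

θ_B ≈ 63.60°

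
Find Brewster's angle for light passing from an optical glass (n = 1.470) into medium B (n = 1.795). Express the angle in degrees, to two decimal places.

θ_B ≈ 50.68°

Brewster's condition: tan θ_B = n₂/n₁ = 1.795/1.470 = 1.2211.
θ_B = arctan(1.2211) = 50.68°.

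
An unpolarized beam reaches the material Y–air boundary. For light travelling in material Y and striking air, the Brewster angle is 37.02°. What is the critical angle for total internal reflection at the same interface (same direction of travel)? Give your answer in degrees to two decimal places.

θ_c ≈ 48.95°

From Brewster, n₂/n₁ = tan θ_B = tan 37.02° = 0.7541.
Then sin θ_c = n₂/n₁ = 0.7541, so θ_c = arcsin 0.7541 = 48.95°.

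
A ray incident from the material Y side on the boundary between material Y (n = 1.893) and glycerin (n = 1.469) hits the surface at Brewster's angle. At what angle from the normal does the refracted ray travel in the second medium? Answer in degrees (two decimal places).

tan θ_B = n₂/n₁ = 1.469/1.893 = 0.7760, so θ_B = 37.81°.
At Brewster's angle the reflected and refracted rays are perpendicular, so θ_t = 90° − θ_B = 90° − 37.81° = 52.19°.

θ_t ≈ 52.19°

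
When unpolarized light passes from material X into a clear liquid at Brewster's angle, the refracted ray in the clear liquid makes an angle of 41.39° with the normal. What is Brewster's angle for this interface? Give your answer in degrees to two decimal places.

Since the reflected and refracted rays are at right angles at the polarizing angle, θ_B + θ_t = 90°.
θ_B = 90° − 41.39° = 48.61°.

θ_B ≈ 48.61°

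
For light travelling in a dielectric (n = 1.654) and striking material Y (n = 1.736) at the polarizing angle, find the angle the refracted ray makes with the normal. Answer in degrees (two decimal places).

θ_t ≈ 43.61°

First find Brewster's angle: tan θ_B = 1.736/1.654 = 1.0496, giving θ_B = 46.39°.
Since θ_B + θ_t = 90° at Brewster incidence, θ_t = 90° − 46.39° = 43.61°.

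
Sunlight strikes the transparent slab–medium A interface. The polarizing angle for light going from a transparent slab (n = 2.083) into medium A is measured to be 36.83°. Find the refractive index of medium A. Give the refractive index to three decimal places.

Brewster's law: tan θ_B = n₂/n₁ (light incident in a transparent slab, refracted into medium A).
n₂ = n₁ tan θ_B = 2.083 × tan 36.83° = 1.560.

n ≈ 1.560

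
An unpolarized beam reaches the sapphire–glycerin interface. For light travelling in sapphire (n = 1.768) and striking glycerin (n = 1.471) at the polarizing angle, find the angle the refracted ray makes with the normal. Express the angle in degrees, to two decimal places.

First find Brewster's angle: tan θ_B = 1.471/1.768 = 0.8320, giving θ_B = 39.76°.
At Brewster's angle the reflected and refracted rays are perpendicular, so θ_t = 90° − θ_B = 90° − 39.76° = 50.24°.

θ_t ≈ 50.24°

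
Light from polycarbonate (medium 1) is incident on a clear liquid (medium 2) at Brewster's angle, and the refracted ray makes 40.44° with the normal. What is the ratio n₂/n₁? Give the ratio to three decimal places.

n₂/n₁ ≈ 1.173

At Brewster incidence θ_B = 90° − θ_t = 90° − 40.44° = 49.56°.
Then n₂/n₁ = tan θ_B = tan 49.56° = 1.173.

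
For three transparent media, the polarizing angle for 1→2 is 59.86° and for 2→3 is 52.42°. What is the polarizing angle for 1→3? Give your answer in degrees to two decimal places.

Each Brewster angle gives a ratio: n₂/n₁ = tan 59.86° = 1.7223, n₃/n₂ = tan 52.42° = 1.2995.
So n₃/n₁ = (n₂/n₁)(n₃/n₂) = 1.7223 × 1.2995 = 2.2381.
θ_B(1→3) = arctan(2.2381) = 65.92°.

θ_B ≈ 65.92°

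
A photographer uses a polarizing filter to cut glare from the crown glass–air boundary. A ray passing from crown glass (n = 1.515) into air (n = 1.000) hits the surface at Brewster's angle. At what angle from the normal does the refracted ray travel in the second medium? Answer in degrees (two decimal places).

θ_t ≈ 56.57°

First find Brewster's angle: tan θ_B = 1.000/1.515 = 0.6601, giving θ_B = 33.43°.
At Brewster's angle the reflected and refracted rays are perpendicular, so θ_t = 90° − θ_B = 90° − 33.43° = 56.57°.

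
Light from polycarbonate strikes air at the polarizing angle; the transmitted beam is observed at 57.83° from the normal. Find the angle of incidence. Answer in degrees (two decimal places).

Since the reflected and refracted rays are at right angles at the polarizing angle, θ_B + θ_t = 90°.
So θ_B = 90° − θ_t = 90° − 57.83° = 32.17°.

θ_B ≈ 32.17°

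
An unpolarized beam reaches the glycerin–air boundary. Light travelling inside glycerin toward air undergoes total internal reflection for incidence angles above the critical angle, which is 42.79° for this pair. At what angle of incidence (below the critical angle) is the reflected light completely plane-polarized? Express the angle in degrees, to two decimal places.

θ_B ≈ 34.19°

sin θ_c = n₂/n₁, so n₂/n₁ = sin 42.79° = 0.6793.
Brewster: tan θ_B = n₂/n₁ = 0.6793.
θ_B = arctan(0.6793) = 34.19°.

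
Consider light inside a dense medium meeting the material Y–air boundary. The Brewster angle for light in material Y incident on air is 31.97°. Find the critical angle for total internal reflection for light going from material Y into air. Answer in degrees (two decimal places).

n₂/n₁ = tan 31.97° = 0.6241; the critical angle satisfies sin θ_c = n₂/n₁.
θ_c = arcsin(0.6241) = 38.62°.

θ_c ≈ 38.62°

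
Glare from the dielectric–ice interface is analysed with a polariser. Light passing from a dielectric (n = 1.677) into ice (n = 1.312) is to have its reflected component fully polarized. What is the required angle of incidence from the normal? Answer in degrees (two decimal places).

θ_B ≈ 38.04°

At Brewster's angle the reflected and refracted rays are perpendicular, which with Snell's law gives tan θ_B = n₂/n₁.
tan θ_B = n₂/n₁ = 1.312/1.677 = 0.7823.
So θ_B = arctan 0.7823 = 38.04°.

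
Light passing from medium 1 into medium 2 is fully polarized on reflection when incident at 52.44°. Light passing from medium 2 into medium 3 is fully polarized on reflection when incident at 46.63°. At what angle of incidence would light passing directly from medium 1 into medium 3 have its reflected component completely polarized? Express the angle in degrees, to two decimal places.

n₂/n₁ = tan 52.44° = 1.3004 and n₃/n₂ = tan 46.63° = 1.0586.
Multiplying, n₃/n₁ = 1.3004 × 1.0586 = 1.3766, and θ_B(1→3) = arctan 1.3766 = 54.00°.

θ_B ≈ 54.00°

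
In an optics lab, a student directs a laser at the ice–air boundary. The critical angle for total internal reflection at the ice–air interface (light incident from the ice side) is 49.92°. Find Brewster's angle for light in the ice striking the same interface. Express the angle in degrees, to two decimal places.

n₂/n₁ = sin θ_c = sin 49.92° = 0.7651.
tan θ_B equals the same ratio, so θ_B = arctan(0.7651) = 37.42°.

θ_B ≈ 37.42°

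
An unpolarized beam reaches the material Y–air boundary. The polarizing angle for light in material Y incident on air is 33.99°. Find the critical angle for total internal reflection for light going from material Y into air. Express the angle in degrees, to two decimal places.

From Brewster, n₂/n₁ = tan θ_B = tan 33.99° = 0.6743.
Then sin θ_c = n₂/n₁ = 0.6743, so θ_c = arcsin 0.6743 = 42.40°.

θ_c ≈ 42.40°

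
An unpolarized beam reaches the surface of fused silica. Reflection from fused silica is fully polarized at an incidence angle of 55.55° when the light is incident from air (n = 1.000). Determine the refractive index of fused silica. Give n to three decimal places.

n ≈ 1.458

At the polarizing angle, tan θ_B = n₂/n₁ with n₁ on the incident side (air) and n₂ on the transmitted side (fused silica).
n₂ = n₁ tan θ_B = 1.000 × tan 55.55° = 1.458.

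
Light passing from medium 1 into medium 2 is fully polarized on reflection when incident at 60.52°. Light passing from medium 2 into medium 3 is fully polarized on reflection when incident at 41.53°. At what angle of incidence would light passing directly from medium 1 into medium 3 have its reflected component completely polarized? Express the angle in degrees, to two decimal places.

θ_B ≈ 57.45°

n₂/n₁ = tan 60.52° = 1.7689 and n₃/n₂ = tan 41.53° = 0.8857.
n₃/n₁ = 1.5667. Then tan θ_B(1→3) = n₃/n₁, so θ_B(1→3) = arctan(1.5667) = 57.45°.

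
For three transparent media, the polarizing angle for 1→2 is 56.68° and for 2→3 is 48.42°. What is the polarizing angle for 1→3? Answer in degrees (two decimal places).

θ_B ≈ 59.75°

Each Brewster angle gives a ratio: n₂/n₁ = tan 56.68° = 1.5212, n₃/n₂ = tan 48.42° = 1.1271.
n₃/n₁ = 1.7146. Then tan θ_B(1→3) = n₃/n₁, so θ_B(1→3) = arctan(1.7146) = 59.75°.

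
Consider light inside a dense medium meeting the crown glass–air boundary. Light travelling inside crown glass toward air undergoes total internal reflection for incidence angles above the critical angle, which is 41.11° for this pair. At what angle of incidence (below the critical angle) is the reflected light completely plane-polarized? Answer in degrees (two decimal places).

n₂/n₁ = sin θ_c = sin 41.11° = 0.6575.
tan θ_B equals the same ratio, so θ_B = arctan(0.6575) = 33.33°.

θ_B ≈ 33.33°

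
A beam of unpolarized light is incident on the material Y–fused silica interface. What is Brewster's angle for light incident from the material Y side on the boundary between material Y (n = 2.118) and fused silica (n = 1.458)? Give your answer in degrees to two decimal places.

θ_B ≈ 34.54°

Here n₂/n₁ = 1.458/2.118 = 0.6884, and Brewster's law gives tan θ_B = n₂/n₁.
θ_B = arctan(0.6884) = 34.54°.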